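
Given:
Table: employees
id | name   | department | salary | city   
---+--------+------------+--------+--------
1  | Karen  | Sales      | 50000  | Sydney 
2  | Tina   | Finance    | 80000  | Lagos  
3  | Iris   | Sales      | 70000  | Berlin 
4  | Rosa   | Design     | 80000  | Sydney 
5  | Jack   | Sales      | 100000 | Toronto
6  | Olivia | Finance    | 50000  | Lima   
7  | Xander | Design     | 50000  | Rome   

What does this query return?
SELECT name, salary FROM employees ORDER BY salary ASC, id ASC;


Sorting by salary ASC, then id ASC for ties

7 rows:
Karen, 50000
Olivia, 50000
Xander, 50000
Iris, 70000
Tina, 80000
Rosa, 80000
Jack, 100000


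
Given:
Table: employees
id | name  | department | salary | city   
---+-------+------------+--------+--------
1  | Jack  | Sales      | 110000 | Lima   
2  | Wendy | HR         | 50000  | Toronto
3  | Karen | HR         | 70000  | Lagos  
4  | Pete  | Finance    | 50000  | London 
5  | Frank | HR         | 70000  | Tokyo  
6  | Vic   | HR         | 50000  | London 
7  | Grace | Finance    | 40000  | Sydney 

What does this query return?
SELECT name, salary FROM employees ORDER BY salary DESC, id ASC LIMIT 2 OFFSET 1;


Sort by salary DESC (id ASC tiebreak), then skip 1 and take 2
Rows 2 through 3

2 rows:
Karen, 70000
Frank, 70000


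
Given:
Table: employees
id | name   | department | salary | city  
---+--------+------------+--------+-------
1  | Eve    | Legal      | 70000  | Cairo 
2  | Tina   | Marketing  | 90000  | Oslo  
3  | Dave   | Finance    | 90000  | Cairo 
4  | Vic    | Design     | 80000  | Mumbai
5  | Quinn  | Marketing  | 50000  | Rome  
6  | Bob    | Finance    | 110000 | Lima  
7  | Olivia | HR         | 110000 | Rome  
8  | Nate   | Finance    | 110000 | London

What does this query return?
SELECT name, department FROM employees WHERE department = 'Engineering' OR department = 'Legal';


Filtering: department = 'Engineering' OR 'Legal'
Matching: 1 rows

1 rows:
Eve, Legal


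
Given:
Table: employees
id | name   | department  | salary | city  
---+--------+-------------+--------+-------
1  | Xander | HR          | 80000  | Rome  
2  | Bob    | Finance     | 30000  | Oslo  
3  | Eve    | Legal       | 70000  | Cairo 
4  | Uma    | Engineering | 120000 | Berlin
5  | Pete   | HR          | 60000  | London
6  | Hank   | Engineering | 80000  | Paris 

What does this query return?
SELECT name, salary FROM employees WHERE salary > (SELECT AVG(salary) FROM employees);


Subquery: AVG(salary) = 73333.33
Filtering: salary > 73333.33
  Xander (80000) -> MATCH
  Uma (120000) -> MATCH
  Hank (80000) -> MATCH


3 rows:
Xander, 80000
Uma, 120000
Hank, 80000


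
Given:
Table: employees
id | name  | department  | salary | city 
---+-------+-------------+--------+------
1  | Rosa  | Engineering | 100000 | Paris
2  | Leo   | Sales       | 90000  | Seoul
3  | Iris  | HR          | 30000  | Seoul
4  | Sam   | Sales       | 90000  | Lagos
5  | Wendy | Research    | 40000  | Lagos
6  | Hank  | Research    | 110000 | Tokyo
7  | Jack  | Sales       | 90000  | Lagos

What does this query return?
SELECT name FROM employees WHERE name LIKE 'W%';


LIKE 'W%' matches names starting with 'W'
Matching: 1

1 rows:
Wendy


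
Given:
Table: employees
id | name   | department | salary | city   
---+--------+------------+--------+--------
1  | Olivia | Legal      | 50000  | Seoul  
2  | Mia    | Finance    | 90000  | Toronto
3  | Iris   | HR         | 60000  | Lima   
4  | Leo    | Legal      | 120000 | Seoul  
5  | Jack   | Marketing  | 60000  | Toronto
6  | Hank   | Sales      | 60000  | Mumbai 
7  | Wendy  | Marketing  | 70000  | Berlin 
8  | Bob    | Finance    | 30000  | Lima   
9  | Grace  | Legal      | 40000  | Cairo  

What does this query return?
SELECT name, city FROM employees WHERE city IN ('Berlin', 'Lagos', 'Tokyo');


Filtering: city IN ('Berlin', 'Lagos', 'Tokyo')
Matching: 1 rows

1 rows:
Wendy, Berlin


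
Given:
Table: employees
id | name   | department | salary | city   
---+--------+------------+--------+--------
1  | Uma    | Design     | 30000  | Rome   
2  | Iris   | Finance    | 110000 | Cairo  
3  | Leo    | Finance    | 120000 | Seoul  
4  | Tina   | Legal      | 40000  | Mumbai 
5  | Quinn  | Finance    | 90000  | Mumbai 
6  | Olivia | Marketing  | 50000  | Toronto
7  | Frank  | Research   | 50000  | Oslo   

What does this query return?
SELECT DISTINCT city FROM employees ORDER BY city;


All 'city' values (row order): Rome, Cairo, Seoul, Mumbai, Mumbai, Toronto, Oslo
Removing duplicates leaves 6 unique value(s).

6 values:
Cairo
Mumbai
Oslo
Rome
Seoul
Toronto


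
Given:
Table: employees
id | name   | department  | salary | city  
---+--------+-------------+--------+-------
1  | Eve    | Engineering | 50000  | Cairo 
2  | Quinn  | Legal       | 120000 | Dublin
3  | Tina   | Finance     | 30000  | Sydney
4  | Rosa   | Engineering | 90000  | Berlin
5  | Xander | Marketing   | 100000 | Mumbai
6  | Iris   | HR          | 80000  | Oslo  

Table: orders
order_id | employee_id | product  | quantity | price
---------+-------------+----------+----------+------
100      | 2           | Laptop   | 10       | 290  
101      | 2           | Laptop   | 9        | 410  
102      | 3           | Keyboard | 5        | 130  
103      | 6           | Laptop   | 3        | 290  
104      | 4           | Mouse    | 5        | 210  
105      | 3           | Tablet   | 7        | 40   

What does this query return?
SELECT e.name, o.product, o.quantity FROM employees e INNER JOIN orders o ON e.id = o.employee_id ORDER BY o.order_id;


Joining employees.id = orders.employee_id:
  employee Quinn (id=2) -> order Laptop
  employee Quinn (id=2) -> order Laptop
  employee Tina (id=3) -> order Keyboard
  employee Iris (id=6) -> order Laptop
  employee Rosa (id=4) -> order Mouse
  employee Tina (id=3) -> order Tablet


6 rows:
Quinn, Laptop, 10
Quinn, Laptop, 9
Tina, Keyboard, 5
Iris, Laptop, 3
Rosa, Mouse, 5
Tina, Tablet, 7


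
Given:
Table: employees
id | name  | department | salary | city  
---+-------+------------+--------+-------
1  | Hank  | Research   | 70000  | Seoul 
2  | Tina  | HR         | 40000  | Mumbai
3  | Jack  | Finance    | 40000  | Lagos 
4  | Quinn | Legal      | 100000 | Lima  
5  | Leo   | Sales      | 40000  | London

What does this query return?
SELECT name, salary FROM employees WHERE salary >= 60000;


Filtering: salary >= 60000
Matching: 2 rows

2 rows:
Hank, 70000
Quinn, 100000


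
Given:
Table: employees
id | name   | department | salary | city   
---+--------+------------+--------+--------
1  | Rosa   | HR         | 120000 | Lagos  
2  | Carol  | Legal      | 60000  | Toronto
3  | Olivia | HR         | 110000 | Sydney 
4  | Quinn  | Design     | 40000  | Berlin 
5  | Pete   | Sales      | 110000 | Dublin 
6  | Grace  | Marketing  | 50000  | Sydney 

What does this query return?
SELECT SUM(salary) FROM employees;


SUM(salary) = 120000 + 60000 + 110000 + 40000 + 110000 + 50000 = 490000

490000


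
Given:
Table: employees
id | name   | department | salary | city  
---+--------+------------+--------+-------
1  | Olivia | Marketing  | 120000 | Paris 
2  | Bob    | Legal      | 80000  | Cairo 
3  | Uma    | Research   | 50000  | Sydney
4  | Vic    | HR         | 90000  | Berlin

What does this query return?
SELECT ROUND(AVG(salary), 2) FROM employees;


SUM(salary) = 340000
COUNT = 4
ROUND(AVG, 2) = ROUND(340000 / 4, 2) = 85000.0

85000.0


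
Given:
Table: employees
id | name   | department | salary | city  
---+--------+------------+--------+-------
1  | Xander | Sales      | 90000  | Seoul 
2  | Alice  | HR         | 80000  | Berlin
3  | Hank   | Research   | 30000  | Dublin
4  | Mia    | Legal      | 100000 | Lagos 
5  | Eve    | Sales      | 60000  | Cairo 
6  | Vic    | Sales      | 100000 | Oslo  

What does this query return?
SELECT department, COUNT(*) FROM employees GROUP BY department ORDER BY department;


Assigning each row to its department group:
  Xander -> Sales
  Alice -> HR
  Hank -> Research
  Mia -> Legal
  Eve -> Sales
  Vic -> Sales


4 groups:
HR, 1
Legal, 1
Research, 1
Sales, 3


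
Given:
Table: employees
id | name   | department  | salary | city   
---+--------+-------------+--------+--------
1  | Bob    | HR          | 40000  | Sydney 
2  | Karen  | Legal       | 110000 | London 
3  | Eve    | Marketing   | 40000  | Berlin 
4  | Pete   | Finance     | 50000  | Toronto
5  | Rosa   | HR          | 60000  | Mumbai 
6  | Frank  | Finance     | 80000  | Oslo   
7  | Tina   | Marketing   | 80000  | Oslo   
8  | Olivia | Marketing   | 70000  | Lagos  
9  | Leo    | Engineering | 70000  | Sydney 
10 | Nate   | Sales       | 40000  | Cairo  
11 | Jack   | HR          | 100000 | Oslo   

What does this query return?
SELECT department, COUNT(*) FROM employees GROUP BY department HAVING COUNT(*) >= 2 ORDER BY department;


Groups with count >= 2:
  Finance: 2 -> PASS
  HR: 3 -> PASS
  Marketing: 3 -> PASS
  Engineering: 1 -> filtered out
  Legal: 1 -> filtered out
  Sales: 1 -> filtered out


3 groups:
Finance, 2
HR, 3
Marketing, 3


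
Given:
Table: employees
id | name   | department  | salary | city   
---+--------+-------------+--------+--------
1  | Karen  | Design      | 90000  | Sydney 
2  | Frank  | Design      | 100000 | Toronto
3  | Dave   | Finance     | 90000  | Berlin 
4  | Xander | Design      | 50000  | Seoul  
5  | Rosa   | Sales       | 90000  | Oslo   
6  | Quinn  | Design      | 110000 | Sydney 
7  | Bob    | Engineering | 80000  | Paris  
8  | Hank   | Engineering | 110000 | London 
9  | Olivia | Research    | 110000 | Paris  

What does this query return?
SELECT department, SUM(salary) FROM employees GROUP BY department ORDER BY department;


Summing salary within each department:
  Design: 90000 + 100000 + 50000 + 110000 = 350000
  Engineering: 80000 + 110000 = 190000
  Finance: 90000 = 90000
  Research: 110000 = 110000
  Sales: 90000 = 90000


5 groups:
Design, 350000
Engineering, 190000
Finance, 90000
Research, 110000
Sales, 90000


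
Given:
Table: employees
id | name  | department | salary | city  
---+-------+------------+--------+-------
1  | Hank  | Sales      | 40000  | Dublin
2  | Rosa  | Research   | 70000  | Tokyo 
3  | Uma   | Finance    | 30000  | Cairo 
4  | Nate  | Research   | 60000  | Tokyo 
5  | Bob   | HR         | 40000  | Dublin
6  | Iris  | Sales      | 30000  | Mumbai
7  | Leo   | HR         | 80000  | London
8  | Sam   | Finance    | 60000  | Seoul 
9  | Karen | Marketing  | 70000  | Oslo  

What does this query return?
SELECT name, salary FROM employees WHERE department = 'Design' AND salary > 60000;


Filtering: department = 'Design' AND salary > 60000
Matching: 0 rows

Empty result set (0 rows)


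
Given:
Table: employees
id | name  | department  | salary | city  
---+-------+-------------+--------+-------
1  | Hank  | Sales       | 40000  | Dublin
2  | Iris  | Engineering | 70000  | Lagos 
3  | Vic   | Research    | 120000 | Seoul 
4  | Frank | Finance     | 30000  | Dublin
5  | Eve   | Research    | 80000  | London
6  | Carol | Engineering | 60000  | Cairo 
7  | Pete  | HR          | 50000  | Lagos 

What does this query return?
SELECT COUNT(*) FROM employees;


COUNT(*) counts all rows

7


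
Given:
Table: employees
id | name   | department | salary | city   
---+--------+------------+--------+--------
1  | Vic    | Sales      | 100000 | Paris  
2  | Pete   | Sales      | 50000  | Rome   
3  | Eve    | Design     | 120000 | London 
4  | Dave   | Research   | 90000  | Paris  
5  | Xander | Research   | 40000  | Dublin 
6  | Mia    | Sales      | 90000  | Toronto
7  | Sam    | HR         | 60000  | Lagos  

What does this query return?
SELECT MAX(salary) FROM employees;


Salaries: 100000, 50000, 120000, 90000, 40000, 90000, 60000
MAX = 120000

120000


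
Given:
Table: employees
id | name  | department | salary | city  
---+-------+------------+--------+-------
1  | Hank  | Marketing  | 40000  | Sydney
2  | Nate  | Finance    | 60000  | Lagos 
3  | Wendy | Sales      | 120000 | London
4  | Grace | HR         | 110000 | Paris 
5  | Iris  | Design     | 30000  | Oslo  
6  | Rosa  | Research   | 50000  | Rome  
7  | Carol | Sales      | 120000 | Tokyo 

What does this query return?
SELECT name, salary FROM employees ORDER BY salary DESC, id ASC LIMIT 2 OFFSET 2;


Sort by salary DESC (id ASC tiebreak), then skip 2 and take 2
Rows 3 through 4

2 rows:
Grace, 110000
Nate, 60000


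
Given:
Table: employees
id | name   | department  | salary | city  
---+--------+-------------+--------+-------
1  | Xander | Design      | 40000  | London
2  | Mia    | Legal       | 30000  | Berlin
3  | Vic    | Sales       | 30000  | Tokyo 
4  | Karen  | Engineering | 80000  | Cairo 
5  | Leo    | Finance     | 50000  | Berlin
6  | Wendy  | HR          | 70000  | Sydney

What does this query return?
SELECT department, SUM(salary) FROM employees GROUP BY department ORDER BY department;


Summing salary within each department:
  Design: 40000 = 40000
  Engineering: 80000 = 80000
  Finance: 50000 = 50000
  HR: 70000 = 70000
  Legal: 30000 = 30000
  Sales: 30000 = 30000


6 groups:
Design, 40000
Engineering, 80000
Finance, 50000
HR, 70000
Legal, 30000
Sales, 30000


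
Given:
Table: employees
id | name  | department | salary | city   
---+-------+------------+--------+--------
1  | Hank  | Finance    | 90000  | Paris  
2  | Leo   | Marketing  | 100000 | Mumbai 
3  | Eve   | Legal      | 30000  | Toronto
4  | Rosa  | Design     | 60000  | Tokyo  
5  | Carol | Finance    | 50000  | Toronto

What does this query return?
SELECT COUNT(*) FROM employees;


COUNT(*) counts all rows

5


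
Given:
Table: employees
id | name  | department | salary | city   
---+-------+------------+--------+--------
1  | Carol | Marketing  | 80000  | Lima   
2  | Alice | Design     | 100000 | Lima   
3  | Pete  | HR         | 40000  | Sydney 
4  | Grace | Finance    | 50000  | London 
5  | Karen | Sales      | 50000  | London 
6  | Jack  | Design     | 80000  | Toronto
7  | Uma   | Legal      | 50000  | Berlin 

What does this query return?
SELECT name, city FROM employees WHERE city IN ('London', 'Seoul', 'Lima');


Filtering: city IN ('London', 'Seoul', 'Lima')
Matching: 4 rows

4 rows:
Carol, Lima
Alice, Lima
Grace, London
Karen, London


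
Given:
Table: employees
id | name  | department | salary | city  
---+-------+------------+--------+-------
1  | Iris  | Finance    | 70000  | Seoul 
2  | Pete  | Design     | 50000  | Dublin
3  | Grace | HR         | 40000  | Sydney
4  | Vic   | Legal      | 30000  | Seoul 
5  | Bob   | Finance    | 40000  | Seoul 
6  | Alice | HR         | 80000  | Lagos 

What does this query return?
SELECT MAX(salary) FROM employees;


Salaries: 70000, 50000, 40000, 30000, 40000, 80000
MAX = 80000

80000


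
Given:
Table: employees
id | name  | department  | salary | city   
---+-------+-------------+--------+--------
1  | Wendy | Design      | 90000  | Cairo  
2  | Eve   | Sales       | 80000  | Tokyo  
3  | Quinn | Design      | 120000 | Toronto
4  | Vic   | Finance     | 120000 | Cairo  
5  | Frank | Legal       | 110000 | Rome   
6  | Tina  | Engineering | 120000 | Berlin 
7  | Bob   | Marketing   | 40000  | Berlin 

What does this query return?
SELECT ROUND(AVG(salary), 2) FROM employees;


SUM(salary) = 680000
COUNT = 7
ROUND(AVG, 2) = ROUND(680000 / 7, 2) = 97142.86

97142.86


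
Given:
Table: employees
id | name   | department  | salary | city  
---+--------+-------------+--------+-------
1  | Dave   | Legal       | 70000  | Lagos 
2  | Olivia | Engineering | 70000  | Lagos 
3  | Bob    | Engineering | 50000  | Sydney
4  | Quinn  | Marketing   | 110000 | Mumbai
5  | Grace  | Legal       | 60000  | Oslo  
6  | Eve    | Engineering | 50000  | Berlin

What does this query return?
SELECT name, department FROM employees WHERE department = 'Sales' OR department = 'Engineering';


Filtering: department = 'Sales' OR 'Engineering'
Matching: 3 rows

3 rows:
Olivia, Engineering
Bob, Engineering
Eve, Engineering


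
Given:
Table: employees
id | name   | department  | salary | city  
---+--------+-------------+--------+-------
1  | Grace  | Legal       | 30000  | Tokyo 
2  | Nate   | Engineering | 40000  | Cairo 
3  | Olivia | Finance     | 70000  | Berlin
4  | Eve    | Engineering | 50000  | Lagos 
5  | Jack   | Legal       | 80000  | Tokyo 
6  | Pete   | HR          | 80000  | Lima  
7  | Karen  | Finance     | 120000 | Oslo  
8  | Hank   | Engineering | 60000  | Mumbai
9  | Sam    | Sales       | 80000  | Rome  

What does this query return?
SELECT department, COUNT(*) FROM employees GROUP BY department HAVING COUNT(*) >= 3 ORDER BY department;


Groups with count >= 3:
  Engineering: 3 -> PASS
  Finance: 2 -> filtered out
  HR: 1 -> filtered out
  Legal: 2 -> filtered out
  Sales: 1 -> filtered out


1 groups:
Engineering, 3


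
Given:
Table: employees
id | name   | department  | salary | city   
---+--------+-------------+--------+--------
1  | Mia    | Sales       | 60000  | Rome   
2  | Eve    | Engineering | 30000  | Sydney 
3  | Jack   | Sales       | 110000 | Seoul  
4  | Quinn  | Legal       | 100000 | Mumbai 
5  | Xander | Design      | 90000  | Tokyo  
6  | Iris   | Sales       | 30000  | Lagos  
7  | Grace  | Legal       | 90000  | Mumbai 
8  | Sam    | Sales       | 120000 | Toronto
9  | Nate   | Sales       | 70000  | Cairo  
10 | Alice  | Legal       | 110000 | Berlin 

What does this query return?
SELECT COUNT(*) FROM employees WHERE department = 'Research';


Counting rows where department = 'Research'


0


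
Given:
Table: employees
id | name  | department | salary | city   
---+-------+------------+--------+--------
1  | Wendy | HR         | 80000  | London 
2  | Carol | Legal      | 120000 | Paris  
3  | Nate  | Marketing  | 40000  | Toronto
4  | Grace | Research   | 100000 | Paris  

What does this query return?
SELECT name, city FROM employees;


Projecting columns: name, city

4 rows:
Wendy, London
Carol, Paris
Nate, Toronto
Grace, Paris


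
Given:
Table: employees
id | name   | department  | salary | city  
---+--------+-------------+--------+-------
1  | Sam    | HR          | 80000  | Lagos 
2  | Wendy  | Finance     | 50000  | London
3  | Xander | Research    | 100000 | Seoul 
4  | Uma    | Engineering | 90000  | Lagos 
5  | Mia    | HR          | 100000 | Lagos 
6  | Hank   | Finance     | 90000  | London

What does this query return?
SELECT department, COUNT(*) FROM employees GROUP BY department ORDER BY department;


Assigning each row to its department group:
  Sam -> HR
  Wendy -> Finance
  Xander -> Research
  Uma -> Engineering
  Mia -> HR
  Hank -> Finance


4 groups:
Engineering, 1
Finance, 2
HR, 2
Research, 1


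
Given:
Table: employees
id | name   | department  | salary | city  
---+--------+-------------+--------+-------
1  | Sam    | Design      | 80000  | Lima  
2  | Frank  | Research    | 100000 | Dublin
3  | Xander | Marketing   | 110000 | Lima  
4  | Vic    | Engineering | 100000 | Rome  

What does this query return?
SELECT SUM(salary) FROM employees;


SUM(salary) = 80000 + 100000 + 110000 + 100000 = 390000

390000


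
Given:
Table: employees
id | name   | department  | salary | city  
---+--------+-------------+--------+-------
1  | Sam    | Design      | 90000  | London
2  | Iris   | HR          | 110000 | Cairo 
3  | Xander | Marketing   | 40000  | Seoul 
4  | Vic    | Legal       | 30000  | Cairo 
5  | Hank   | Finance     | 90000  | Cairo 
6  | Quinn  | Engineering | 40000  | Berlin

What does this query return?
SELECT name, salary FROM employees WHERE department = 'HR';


Filtering: department = 'HR'
Matching rows: 1

1 rows:
Iris, 110000


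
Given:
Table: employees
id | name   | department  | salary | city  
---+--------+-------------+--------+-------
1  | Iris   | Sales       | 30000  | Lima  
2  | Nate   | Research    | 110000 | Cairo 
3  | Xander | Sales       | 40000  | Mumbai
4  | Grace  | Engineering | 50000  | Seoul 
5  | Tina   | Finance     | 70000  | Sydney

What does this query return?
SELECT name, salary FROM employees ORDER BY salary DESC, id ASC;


Sorting by salary DESC, then id ASC for ties

5 rows:
Nate, 110000
Tina, 70000
Grace, 50000
Xander, 40000
Iris, 30000


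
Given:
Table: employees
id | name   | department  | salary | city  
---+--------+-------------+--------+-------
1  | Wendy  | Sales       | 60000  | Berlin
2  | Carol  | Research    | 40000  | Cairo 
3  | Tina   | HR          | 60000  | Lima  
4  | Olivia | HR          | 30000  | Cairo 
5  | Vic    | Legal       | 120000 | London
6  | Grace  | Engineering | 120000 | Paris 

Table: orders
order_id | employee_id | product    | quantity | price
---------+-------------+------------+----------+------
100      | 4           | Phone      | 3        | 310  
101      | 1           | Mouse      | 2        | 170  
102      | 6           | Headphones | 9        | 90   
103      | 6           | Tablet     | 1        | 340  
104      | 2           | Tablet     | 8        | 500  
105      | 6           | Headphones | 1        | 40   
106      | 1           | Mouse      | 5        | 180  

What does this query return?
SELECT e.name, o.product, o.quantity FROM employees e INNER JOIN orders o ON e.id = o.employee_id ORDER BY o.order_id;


Joining employees.id = orders.employee_id:
  employee Olivia (id=4) -> order Phone
  employee Wendy (id=1) -> order Mouse
  employee Grace (id=6) -> order Headphones
  employee Grace (id=6) -> order Tablet
  employee Carol (id=2) -> order Tablet
  employee Grace (id=6) -> order Headphones
  employee Wendy (id=1) -> order Mouse


7 rows:
Olivia, Phone, 3
Wendy, Mouse, 2
Grace, Headphones, 9
Grace, Tablet, 1
Carol, Tablet, 8
Grace, Headphones, 1
Wendy, Mouse, 5


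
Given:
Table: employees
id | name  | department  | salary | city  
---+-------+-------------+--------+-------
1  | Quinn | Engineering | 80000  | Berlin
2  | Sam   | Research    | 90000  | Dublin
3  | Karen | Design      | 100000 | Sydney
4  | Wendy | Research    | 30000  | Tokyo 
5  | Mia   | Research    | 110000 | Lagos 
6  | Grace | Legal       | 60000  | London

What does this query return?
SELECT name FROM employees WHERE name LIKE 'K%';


LIKE 'K%' matches names starting with 'K'
Matching: 1

1 rows:
Karen


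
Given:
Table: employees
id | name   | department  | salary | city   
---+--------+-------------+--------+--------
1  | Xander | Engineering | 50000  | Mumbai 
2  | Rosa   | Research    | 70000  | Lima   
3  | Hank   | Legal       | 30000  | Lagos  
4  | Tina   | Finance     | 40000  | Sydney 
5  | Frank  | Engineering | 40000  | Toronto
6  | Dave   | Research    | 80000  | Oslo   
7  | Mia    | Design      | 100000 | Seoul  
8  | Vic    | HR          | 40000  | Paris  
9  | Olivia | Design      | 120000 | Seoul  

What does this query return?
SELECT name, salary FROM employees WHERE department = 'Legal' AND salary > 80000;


Filtering: department = 'Legal' AND salary > 80000
Matching: 0 rows

Empty result set (0 rows)


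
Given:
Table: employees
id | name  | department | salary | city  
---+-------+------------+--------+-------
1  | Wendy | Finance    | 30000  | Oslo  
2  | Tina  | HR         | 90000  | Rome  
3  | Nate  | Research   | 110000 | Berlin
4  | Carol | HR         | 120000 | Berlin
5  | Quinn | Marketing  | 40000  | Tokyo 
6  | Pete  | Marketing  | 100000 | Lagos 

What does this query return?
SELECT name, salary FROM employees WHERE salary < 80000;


Filtering: salary < 80000
Matching: 2 rows

2 rows:
Wendy, 30000
Quinn, 40000


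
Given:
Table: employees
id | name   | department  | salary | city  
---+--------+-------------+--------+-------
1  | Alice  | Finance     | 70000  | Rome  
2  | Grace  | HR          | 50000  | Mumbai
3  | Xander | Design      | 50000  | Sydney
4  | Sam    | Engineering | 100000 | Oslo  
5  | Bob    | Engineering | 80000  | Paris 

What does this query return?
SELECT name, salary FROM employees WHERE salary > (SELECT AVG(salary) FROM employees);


Subquery: AVG(salary) = 70000.0
Filtering: salary > 70000.0
  Sam (100000) -> MATCH
  Bob (80000) -> MATCH


2 rows:
Sam, 100000
Bob, 80000


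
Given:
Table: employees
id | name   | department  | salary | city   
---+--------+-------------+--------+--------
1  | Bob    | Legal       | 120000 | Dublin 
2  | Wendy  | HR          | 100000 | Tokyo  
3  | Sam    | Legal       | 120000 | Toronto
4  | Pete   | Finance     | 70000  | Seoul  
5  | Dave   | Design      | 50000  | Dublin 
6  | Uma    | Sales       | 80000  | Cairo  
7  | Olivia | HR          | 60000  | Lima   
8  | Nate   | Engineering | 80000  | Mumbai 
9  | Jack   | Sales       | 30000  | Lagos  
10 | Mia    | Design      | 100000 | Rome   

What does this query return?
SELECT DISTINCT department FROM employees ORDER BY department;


All 'department' values (row order): Legal, HR, Legal, Finance, Design, Sales, HR, Engineering, Sales, Design
Removing duplicates leaves 6 unique value(s).

6 values:
Design
Engineering
Finance
HR
Legal
Sales


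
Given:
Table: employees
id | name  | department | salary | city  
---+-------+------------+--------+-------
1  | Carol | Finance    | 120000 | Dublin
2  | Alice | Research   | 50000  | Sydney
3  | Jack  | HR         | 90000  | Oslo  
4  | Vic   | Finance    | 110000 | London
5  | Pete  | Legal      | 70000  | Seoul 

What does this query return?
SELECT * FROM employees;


SELECT * returns all 5 rows with all columns

5 rows:
1, Carol, Finance, 120000, Dublin
2, Alice, Research, 50000, Sydney
3, Jack, HR, 90000, Oslo
4, Vic, Finance, 110000, London
5, Pete, Legal, 70000, Seoul


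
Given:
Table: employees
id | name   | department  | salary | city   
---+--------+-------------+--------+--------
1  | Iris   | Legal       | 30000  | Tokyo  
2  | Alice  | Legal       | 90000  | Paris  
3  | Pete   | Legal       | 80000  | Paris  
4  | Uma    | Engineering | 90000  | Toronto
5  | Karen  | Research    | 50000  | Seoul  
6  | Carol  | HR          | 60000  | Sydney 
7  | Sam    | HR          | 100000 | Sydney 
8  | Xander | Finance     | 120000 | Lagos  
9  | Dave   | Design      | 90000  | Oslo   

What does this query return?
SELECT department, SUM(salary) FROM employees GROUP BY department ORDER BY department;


Summing salary within each department:
  Design: 90000 = 90000
  Engineering: 90000 = 90000
  Finance: 120000 = 120000
  HR: 60000 + 100000 = 160000
  Legal: 30000 + 90000 + 80000 = 200000
  Research: 50000 = 50000


6 groups:
Design, 90000
Engineering, 90000
Finance, 120000
HR, 160000
Legal, 200000
Research, 50000


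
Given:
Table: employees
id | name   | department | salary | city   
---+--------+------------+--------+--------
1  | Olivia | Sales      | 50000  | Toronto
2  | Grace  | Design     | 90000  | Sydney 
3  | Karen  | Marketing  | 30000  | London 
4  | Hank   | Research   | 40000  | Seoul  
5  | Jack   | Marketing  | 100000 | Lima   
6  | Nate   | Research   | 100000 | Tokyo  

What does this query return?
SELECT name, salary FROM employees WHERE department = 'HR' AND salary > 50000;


Filtering: department = 'HR' AND salary > 50000
Matching: 0 rows

Empty result set (0 rows)


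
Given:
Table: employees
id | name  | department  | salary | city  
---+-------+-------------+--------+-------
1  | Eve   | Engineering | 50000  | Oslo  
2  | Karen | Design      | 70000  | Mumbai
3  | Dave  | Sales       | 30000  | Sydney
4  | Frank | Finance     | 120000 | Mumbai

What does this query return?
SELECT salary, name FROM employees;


Projecting columns: salary, name

4 rows:
50000, Eve
70000, Karen
30000, Dave
120000, Frank


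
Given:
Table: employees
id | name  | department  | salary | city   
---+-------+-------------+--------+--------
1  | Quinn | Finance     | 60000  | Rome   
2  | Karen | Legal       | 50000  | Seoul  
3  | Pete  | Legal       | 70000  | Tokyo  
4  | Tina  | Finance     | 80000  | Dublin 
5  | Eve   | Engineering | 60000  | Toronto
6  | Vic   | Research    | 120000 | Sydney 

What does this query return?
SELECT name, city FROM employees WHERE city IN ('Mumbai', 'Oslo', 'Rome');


Filtering: city IN ('Mumbai', 'Oslo', 'Rome')
Matching: 1 rows

1 rows:
Quinn, Rome


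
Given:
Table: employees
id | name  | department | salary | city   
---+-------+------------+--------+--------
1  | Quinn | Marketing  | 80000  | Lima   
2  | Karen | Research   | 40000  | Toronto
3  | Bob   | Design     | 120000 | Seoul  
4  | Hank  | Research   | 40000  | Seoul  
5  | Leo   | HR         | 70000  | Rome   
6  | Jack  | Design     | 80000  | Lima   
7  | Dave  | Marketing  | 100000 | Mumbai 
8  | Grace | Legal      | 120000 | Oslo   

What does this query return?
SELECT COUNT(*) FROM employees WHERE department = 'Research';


Counting rows where department = 'Research'
  Karen -> MATCH
  Hank -> MATCH


2


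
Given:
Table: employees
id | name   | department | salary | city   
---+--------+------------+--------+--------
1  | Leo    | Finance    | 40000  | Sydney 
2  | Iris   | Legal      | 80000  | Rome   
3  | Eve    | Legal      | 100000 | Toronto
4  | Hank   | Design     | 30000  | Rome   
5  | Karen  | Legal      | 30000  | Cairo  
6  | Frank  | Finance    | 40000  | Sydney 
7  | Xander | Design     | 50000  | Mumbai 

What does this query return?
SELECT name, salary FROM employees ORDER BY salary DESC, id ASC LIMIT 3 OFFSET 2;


Sort by salary DESC (id ASC tiebreak), then skip 2 and take 3
Rows 3 through 5

3 rows:
Xander, 50000
Leo, 40000
Frank, 40000


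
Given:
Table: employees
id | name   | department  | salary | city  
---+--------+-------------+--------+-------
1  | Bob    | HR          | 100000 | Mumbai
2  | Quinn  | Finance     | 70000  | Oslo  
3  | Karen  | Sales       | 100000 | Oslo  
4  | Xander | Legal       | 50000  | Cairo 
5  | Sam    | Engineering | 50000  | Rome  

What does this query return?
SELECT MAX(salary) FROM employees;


Salaries: 100000, 70000, 100000, 50000, 50000
MAX = 100000

100000


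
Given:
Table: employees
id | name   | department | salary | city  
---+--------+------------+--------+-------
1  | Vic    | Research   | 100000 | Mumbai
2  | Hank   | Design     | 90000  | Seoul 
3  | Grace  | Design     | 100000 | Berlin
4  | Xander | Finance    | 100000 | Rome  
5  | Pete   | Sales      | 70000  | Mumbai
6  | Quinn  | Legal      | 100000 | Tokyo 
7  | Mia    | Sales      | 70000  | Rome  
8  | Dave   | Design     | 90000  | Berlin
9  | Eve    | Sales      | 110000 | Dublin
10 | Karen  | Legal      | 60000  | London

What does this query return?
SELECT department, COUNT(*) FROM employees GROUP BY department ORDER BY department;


Assigning each row to its department group:
  Vic -> Research
  Hank -> Design
  Grace -> Design
  Xander -> Finance
  Pete -> Sales
  Quinn -> Legal
  Mia -> Sales
  Dave -> Design
  Eve -> Sales
  Karen -> Legal


5 groups:
Design, 3
Finance, 1
Legal, 2
Research, 1
Sales, 3


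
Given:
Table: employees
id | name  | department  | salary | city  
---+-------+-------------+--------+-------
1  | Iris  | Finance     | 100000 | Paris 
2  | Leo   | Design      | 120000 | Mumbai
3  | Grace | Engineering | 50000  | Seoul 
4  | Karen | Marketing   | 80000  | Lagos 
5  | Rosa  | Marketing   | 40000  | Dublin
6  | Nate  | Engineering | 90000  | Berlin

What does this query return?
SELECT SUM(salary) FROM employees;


SUM(salary) = 100000 + 120000 + 50000 + 80000 + 40000 + 90000 = 480000

480000


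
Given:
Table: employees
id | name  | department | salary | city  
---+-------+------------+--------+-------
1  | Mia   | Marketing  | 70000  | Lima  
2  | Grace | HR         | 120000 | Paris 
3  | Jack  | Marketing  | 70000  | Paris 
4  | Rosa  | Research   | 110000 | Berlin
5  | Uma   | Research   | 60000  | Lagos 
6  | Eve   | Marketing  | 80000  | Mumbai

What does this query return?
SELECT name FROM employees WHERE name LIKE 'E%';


LIKE 'E%' matches names starting with 'E'
Matching: 1

1 rows:
Eve


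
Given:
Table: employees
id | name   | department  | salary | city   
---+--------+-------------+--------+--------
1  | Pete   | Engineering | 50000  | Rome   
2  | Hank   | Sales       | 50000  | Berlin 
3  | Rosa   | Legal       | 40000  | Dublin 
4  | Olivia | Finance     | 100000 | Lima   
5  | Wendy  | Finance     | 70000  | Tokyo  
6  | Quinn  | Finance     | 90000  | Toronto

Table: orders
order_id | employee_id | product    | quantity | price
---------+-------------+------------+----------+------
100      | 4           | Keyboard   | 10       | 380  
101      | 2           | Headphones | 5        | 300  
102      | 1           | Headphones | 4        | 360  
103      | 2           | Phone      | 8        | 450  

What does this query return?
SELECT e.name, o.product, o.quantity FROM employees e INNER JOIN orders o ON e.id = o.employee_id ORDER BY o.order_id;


Joining employees.id = orders.employee_id:
  employee Olivia (id=4) -> order Keyboard
  employee Hank (id=2) -> order Headphones
  employee Pete (id=1) -> order Headphones
  employee Hank (id=2) -> order Phone


4 rows:
Olivia, Keyboard, 10
Hank, Headphones, 5
Pete, Headphones, 4
Hank, Phone, 8


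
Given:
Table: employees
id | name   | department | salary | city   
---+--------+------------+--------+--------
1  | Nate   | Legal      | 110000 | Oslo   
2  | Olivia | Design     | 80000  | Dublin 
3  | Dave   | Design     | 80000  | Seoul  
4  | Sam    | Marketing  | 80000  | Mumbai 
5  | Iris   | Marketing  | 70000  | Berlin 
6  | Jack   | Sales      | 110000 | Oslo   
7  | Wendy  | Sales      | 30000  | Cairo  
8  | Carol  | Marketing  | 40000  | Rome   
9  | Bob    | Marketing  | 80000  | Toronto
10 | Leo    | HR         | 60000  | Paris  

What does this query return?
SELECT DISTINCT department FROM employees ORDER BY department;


All 'department' values (row order): Legal, Design, Design, Marketing, Marketing, Sales, Sales, Marketing, Marketing, HR
Removing duplicates leaves 5 unique value(s).

5 values:
Design
HR
Legal
Marketing
Sales


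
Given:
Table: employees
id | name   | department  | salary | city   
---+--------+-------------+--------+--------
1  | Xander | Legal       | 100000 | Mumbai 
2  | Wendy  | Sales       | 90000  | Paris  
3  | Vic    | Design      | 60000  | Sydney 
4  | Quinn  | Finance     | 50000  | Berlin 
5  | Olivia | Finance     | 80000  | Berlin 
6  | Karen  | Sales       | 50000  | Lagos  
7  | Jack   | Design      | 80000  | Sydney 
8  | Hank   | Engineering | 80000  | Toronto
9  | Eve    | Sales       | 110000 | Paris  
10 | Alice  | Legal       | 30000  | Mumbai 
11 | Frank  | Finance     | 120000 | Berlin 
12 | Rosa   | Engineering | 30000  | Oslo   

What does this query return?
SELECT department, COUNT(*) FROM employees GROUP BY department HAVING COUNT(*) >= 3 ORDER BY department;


Groups with count >= 3:
  Finance: 3 -> PASS
  Sales: 3 -> PASS
  Design: 2 -> filtered out
  Engineering: 2 -> filtered out
  Legal: 2 -> filtered out


2 groups:
Finance, 3
Sales, 3


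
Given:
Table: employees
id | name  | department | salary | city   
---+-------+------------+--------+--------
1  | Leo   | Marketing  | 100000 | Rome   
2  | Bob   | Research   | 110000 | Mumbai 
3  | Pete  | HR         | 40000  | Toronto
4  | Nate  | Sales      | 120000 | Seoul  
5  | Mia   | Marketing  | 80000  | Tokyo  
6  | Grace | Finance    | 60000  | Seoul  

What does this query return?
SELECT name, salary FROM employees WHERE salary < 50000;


Filtering: salary < 50000
Matching: 1 rows

1 rows:
Pete, 40000


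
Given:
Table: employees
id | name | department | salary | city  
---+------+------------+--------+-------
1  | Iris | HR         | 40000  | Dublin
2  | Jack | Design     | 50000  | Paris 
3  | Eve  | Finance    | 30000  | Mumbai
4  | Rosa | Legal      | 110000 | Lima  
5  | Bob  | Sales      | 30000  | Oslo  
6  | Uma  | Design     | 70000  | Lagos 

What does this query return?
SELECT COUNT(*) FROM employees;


COUNT(*) counts all rows

6


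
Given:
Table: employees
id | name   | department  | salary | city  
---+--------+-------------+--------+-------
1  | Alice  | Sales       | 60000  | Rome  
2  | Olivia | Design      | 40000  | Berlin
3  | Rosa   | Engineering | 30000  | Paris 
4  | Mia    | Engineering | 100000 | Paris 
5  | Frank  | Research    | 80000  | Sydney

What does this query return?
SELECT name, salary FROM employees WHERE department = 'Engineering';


Filtering: department = 'Engineering'
Matching rows: 2

2 rows:
Rosa, 30000
Mia, 100000


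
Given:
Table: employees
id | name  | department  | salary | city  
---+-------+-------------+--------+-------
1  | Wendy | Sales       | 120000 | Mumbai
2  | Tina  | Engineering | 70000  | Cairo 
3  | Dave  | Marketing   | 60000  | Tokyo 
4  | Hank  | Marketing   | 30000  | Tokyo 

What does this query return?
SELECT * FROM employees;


SELECT * returns all 4 rows with all columns

4 rows:
1, Wendy, Sales, 120000, Mumbai
2, Tina, Engineering, 70000, Cairo
3, Dave, Marketing, 60000, Tokyo
4, Hank, Marketing, 30000, Tokyo


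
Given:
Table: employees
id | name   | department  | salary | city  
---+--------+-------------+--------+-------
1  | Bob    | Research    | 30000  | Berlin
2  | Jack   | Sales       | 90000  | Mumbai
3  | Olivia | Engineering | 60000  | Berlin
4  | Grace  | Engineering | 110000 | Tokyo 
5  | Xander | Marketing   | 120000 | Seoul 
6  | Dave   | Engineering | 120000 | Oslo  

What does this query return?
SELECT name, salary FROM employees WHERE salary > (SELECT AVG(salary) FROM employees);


Subquery: AVG(salary) = 88333.33
Filtering: salary > 88333.33
  Jack (90000) -> MATCH
  Grace (110000) -> MATCH
  Xander (120000) -> MATCH
  Dave (120000) -> MATCH


4 rows:
Jack, 90000
Grace, 110000
Xander, 120000
Dave, 120000


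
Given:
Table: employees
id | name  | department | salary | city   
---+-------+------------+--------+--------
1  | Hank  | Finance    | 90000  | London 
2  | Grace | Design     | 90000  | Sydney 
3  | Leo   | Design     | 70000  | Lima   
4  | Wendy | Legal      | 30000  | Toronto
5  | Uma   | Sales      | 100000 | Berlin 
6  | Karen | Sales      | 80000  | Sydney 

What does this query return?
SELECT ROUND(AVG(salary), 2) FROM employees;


SUM(salary) = 460000
COUNT = 6
ROUND(AVG, 2) = ROUND(460000 / 6, 2) = 76666.67

76666.67


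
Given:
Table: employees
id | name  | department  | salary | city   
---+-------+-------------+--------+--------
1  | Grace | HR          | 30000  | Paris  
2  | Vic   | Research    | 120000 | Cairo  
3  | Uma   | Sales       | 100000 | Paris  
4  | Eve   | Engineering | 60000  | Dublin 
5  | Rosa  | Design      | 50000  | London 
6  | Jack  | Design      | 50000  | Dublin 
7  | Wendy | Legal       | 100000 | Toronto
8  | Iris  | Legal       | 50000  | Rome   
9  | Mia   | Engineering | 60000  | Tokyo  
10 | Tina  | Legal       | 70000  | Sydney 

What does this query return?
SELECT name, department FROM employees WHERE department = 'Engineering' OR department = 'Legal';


Filtering: department = 'Engineering' OR 'Legal'
Matching: 5 rows

5 rows:
Eve, Engineering
Wendy, Legal
Iris, Legal
Mia, Engineering
Tina, Legal


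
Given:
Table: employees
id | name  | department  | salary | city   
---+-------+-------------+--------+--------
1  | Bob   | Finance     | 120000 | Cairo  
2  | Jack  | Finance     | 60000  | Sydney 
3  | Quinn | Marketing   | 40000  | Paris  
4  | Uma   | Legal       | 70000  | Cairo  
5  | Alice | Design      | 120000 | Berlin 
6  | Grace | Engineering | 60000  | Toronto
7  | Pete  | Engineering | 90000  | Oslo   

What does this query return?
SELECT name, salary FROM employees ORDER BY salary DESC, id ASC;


Sorting by salary DESC, then id ASC for ties

7 rows:
Bob, 120000
Alice, 120000
Pete, 90000
Uma, 70000
Jack, 60000
Grace, 60000
Quinn, 40000


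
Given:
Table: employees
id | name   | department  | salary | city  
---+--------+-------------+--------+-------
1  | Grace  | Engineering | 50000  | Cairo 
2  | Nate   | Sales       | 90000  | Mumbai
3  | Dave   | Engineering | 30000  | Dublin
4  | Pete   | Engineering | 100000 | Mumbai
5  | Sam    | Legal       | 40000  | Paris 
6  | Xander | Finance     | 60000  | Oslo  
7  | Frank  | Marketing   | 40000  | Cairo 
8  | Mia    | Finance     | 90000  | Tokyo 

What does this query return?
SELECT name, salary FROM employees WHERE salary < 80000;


Filtering: salary < 80000
Matching: 5 rows

5 rows:
Grace, 50000
Dave, 30000
Sam, 40000
Xander, 60000
Frank, 40000
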